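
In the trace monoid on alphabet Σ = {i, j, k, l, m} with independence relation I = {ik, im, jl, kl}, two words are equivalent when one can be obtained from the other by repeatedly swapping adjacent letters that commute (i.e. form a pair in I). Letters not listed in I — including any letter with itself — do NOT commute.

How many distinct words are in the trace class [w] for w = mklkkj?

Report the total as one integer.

5

0(m) covers ∅
1(k) covers 0:m
2(l) covers 0:m
3(k) covers 1:k
4(k) covers 3:k
5(j) covers 4:k
floor of heap: 0:m
completions by unplaced set U, small U first (add the entries for U minus each lowest piece of U):
  |U|=1: {2}:1  {5}:1
  |U|=2: {2,5}:2  {4,5}:1
  |U|=3: {2,4,5}:3  {3,4,5}:1
  |U|=4: {1,3,4,5}:1  {2,3,4,5}:4
  start at 0(m): 5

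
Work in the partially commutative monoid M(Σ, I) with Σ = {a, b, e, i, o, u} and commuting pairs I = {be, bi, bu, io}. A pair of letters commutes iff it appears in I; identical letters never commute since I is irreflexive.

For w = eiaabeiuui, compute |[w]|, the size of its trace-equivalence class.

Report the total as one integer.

6

#0=e has no predecessor
#1=i depends on [0:e]
#2=a depends on [1:i]
#3=a depends on [2:a]
#4=b depends on [3:a]
#5=e depends on [3:a]
#6=i depends on [5:e]
#7=u depends on [6:i]
#8=u depends on [7:u]
#9=i depends on [8:u]
sources: [0:e]
N(rest) = Σ N(rest − s) over sources s of rest; N(one piece) = 1:
  size 1 → [4]=1  [9]=1
  size 2 → [4,9]=2  [8,9]=1
  size 3 → [4,8,9]=3  [7,8,9]=1
  size 4 → [4,7,8,9]=4  [6,7,8,9]=1
  size 5 → [4,6,7,8,9]=5  [5,6,7,8,9]=1
  size 6 → [4,5,6,7,8,9]=6
  size 7 → [3,4,5,6,7,8,9]=6
  size 8 → [2,3,4,5,6,7,8,9]=6
  first=0(e) contributes 6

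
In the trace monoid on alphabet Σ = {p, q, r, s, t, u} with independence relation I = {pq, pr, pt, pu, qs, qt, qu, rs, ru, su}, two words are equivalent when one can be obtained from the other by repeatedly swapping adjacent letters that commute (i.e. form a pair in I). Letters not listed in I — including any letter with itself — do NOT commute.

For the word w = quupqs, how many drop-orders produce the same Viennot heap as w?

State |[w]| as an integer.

0(q) covers ∅
1(u) covers ∅
2(u) covers 1:u
3(p) covers ∅
4(q) covers 0:q
5(s) covers 3:p
floor of heap: 0:q, 1:u, 3:p
completions by unplaced set U, small U first (add the entries for U minus each lowest piece of U):
  |U|=1: {2}:1  {4}:1  {5}:1
  |U|=2: {0,4}:1  {1,2}:1  {2,4}:2  {2,5}:2  {3,5}:1  {4,5}:2
  |U|=3: {0,2,4}:3  {0,4,5}:3  {1,2,4}:3  {1,2,5}:3  {2,3,5}:3  {2,4,5}:6  {3,4,5}:3
  |U|=4: {0,1,2,4}:6  {0,2,4,5}:12  {0,3,4,5}:6  {1,2,3,5}:6  {1,2,4,5}:12  {2,3,4,5}:12
  start at 0(q): 30
  start at 1(u): 30
  start at 3(p): 30
sum over floor = 90

90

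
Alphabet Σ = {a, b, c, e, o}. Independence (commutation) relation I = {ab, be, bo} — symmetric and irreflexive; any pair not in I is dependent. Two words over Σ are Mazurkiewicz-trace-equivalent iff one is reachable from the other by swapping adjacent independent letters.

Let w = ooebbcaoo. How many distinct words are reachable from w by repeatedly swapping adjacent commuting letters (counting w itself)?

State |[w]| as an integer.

10

piece 0:o — minimal
piece 1:o rests on {0:o}
piece 2:e rests on {1:o}
piece 3:b — minimal
piece 4:b rests on {3:b}
piece 5:c rests on {2:e, 4:b}
piece 6:a rests on {5:c}
piece 7:o rests on {6:a}
piece 8:o rests on {7:o}
minimal pieces: {0:o, 3:b}
ways to finish when only these pieces remain (= sum over removing one remaining piece with nothing left below it):
  1 left: {8}→1
  2 left: {7,8}→1
  3 left: {6,7,8}→1
  4 left: {5,6,7,8}→1
  5 left: {2,5,6,7,8}→1  {4,5,6,7,8}→1
  6 left: {1,2,5,6,7,8}→1  {2,4,5,6,7,8}→2  {3,4,5,6,7,8}→1
  7 left: {0,1,2,5,6,7,8}→1  {1,2,4,5,6,7,8}→3  {2,3,4,5,6,7,8}→3
  placing 0:o first → 6 extensions
  placing 3:b first → 4 extensions
total linear extensions = 10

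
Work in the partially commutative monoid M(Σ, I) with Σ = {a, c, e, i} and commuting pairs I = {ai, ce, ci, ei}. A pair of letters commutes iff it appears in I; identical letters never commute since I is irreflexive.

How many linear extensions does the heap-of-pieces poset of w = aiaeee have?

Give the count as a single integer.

6

piece 0:a — minimal
piece 1:i — minimal
piece 2:a rests on {0:a}
piece 3:e rests on {2:a}
piece 4:e rests on {3:e}
piece 5:e rests on {4:e}
minimal pieces: {0:a, 1:i}
ways to finish when only these pieces remain (= sum over removing one remaining piece with nothing left below it):
  1 left: {1}→1  {5}→1
  2 left: {1,5}→2  {4,5}→1
  3 left: {1,4,5}→3  {3,4,5}→1
  4 left: {1,3,4,5}→4  {2,3,4,5}→1
  placing 0:a first → 5 extensions
  placing 1:i first → 1 extensions
total linear extensions = 6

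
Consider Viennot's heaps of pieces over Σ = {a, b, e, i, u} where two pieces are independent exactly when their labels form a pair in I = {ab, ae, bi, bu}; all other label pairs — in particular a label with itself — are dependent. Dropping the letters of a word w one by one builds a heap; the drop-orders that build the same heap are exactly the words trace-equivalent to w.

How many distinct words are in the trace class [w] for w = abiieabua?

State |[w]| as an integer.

31

#0=a has no predecessor
#1=b has no predecessor
#2=i depends on [0:a]
#3=i depends on [2:i]
#4=e depends on [1:b, 3:i]
#5=a depends on [3:i]
#6=b depends on [4:e]
#7=u depends on [4:e, 5:a]
#8=a depends on [7:u]
sources: [0:a, 1:b]
N(rest) = Σ N(rest − s) over sources s of rest; N(one piece) = 1:
  size 1 → [6]=1  [8]=1
  size 2 → [6,8]=2  [7,8]=1
  size 3 → [5,7,8]=1  [6,7,8]=3
  size 4 → [4,6,7,8]=3  [5,6,7,8]=4
  size 5 → [1,4,6,7,8]=3  [4,5,6,7,8]=7
  size 6 → [1,4,5,6,7,8]=10  [3,4,5,6,7,8]=7
  size 7 → [1,3,4,5,6,7,8]=17  [2,3,4,5,6,7,8]=7
  first=0(a) contributes 24
  first=1(b) contributes 7
|[w]| = 31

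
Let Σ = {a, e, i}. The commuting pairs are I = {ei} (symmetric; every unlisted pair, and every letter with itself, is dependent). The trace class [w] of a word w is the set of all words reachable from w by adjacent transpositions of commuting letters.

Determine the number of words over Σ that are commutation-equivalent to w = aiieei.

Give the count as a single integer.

10

0(a) covers ∅
1(i) covers 0:a
2(i) covers 1:i
3(e) covers 0:a
4(e) covers 3:e
5(i) covers 2:i
floor of heap: 0:a
completions by unplaced set U, small U first (add the entries for U minus each lowest piece of U):
  |U|=1: {4}:1  {5}:1
  |U|=2: {2,5}:1  {3,4}:1  {4,5}:2
  |U|=3: {1,2,5}:1  {2,4,5}:3  {3,4,5}:3
  |U|=4: {1,2,4,5}:4  {2,3,4,5}:6
  start at 0(a): 10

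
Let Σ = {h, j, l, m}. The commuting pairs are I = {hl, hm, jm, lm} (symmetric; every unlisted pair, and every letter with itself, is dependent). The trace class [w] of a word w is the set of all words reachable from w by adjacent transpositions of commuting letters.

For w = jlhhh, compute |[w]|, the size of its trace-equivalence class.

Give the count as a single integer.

#0=j has no predecessor
#1=l depends on [0:j]
#2=h depends on [0:j]
#3=h depends on [2:h]
#4=h depends on [3:h]
sources: [0:j]
N(rest) = Σ N(rest − s) over sources s of rest; N(one piece) = 1:
  size 1 → [1]=1  [4]=1
  size 2 → [1,4]=2  [3,4]=1
  size 3 → [1,3,4]=3  [2,3,4]=1
  first=0(j) contributes 4

4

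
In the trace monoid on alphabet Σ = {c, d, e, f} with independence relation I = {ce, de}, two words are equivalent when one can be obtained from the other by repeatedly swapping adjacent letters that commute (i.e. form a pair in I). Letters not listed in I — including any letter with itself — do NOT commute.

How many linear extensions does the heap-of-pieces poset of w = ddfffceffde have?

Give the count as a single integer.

4

piece 0:d — minimal
piece 1:d rests on {0:d}
piece 2:f rests on {1:d}
piece 3:f rests on {2:f}
piece 4:f rests on {3:f}
piece 5:c rests on {4:f}
piece 6:e rests on {4:f}
piece 7:f rests on {5:c, 6:e}
piece 8:f rests on {7:f}
piece 9:d rests on {8:f}
piece 10:e rests on {8:f}
minimal pieces: {0:d}
ways to finish when only these pieces remain (= sum over removing one remaining piece with nothing left below it):
  1 left: {9}→1  {10}→1
  2 left: {9,10}→2
  3 left: {8,9,10}→2
  4 left: {7,8,9,10}→2
  5 left: {5,7,8,9,10}→2  {6,7,8,9,10}→2
  6 left: {5,6,7,8,9,10}→4
  7 left: {4,5,6,7,8,9,10}→4
  8 left: {3,4,5,6,7,8,9,10}→4
  9 left: {2,3,4,5,6,7,8,9,10}→4
  placing 0:d first → 4 extensions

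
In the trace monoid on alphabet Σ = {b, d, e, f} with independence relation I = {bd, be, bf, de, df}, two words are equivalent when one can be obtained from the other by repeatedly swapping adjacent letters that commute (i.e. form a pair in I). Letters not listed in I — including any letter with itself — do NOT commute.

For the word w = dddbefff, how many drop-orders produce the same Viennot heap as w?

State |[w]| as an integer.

#0=d has no predecessor
#1=d depends on [0:d]
#2=d depends on [1:d]
#3=b has no predecessor
#4=e has no predecessor
#5=f depends on [4:e]
#6=f depends on [5:f]
#7=f depends on [6:f]
sources: [0:d, 3:b, 4:e]
N(rest) = Σ N(rest − s) over sources s of rest; N(one piece) = 1:
  size 1 → [2]=1  [3]=1  [7]=1
  size 2 → [1,2]=1  [2,3]=2  [2,7]=2  [3,7]=2  [6,7]=1
  size 3 → [0,1,2]=1  [1,2,3]=3  [1,2,7]=3  [2,3,7]=6  [2,6,7]=3  [3,6,7]=3  [5,6,7]=1
  size 4 → [0,1,2,3]=4  [0,1,2,7]=4  [1,2,3,7]=12  [1,2,6,7]=6  [2,3,6,7]=12  [2,5,6,7]=4  [3,5,6,7]=4  [4,5,6,7]=1
  size 5 → [0,1,2,3,7]=20  [0,1,2,6,7]=10  [1,2,3,6,7]=30  [1,2,5,6,7]=10  [2,3,5,6,7]=20  [2,4,5,6,7]=5  [3,4,5,6,7]=5
  size 6 → [0,1,2,3,6,7]=60  [0,1,2,5,6,7]=20  [1,2,3,5,6,7]=60  [1,2,4,5,6,7]=15  [2,3,4,5,6,7]=30
  first=0(d) contributes 105
  first=3(b) contributes 35
  first=4(e) contributes 140
|[w]| = 280

280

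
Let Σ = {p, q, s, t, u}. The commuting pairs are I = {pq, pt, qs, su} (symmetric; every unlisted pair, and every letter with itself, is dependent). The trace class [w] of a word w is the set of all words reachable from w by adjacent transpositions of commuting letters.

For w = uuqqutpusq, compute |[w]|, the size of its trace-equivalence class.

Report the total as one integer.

drop 0:u onto floor
drop 1:u onto {0:u}
drop 2:q onto {1:u}
drop 3:q onto {2:q}
drop 4:u onto {3:q}
drop 5:t onto {4:u}
drop 6:p onto {4:u}
drop 7:u onto {5:t, 6:p}
drop 8:s onto {5:t, 6:p}
drop 9:q onto {7:u}
ground layer = {0:u}
drop-orders for the pieces not yet dropped (sum over which currently-grounded one goes next):
  1 to go: {8} 1  {9} 1
  2 to go: {7,9} 1  {8,9} 2
  3 to go: {7,8,9} 3
  4 to go: {5,7,8,9} 3  {6,7,8,9} 3
  5 to go: {5,6,7,8,9} 6
  6 to go: {4,5,6,7,8,9} 6
  7 to go: {3,4,5,6,7,8,9} 6
  8 to go: {2,3,4,5,6,7,8,9} 6
  if 0:u drops first: 6 orders

6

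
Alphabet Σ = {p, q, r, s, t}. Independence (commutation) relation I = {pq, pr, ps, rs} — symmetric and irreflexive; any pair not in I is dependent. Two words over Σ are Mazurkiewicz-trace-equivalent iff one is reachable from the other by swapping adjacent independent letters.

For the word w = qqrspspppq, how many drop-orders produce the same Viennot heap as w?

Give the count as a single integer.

630

piece 0:q — minimal
piece 1:q rests on {0:q}
piece 2:r rests on {1:q}
piece 3:s rests on {1:q}
piece 4:p — minimal
piece 5:s rests on {3:s}
piece 6:p rests on {4:p}
piece 7:p rests on {6:p}
piece 8:p rests on {7:p}
piece 9:q rests on {2:r, 5:s}
minimal pieces: {0:q, 4:p}
ways to finish when only these pieces remain (= sum over removing one remaining piece with nothing left below it):
  1 left: {8}→1  {9}→1
  2 left: {2,9}→1  {5,9}→1  {7,8}→1  {8,9}→2
  3 left: {2,5,9}→2  {2,8,9}→3  {3,5,9}→1  {5,8,9}→3  {6,7,8}→1  {7,8,9}→3
  4 left: {2,3,5,9}→3  {2,5,8,9}→8  {2,7,8,9}→6  {3,5,8,9}→4  {4,6,7,8}→1  {5,7,8,9}→6  {6,7,8,9}→4
  5 left: {1,2,3,5,9}→3  {2,3,5,8,9}→15  {2,5,7,8,9}→20  {2,6,7,8,9}→10  {3,5,7,8,9}→10  {4,6,7,8,9}→5  {5,6,7,8,9}→10
  6 left: {0,1,2,3,5,9}→3  {1,2,3,5,8,9}→18  {2,3,5,7,8,9}→45  {2,4,6,7,8,9}→15  {2,5,6,7,8,9}→40  {3,5,6,7,8,9}→20  {4,5,6,7,8,9}→15
  7 left: {0,1,2,3,5,8,9}→21  {1,2,3,5,7,8,9}→63  {2,3,5,6,7,8,9}→105  {2,4,5,6,7,8,9}→70  {3,4,5,6,7,8,9}→35
  8 left: {0,1,2,3,5,7,8,9}→84  {1,2,3,5,6,7,8,9}→168  {2,3,4,5,6,7,8,9}→210
  placing 0:q first → 378 extensions
  placing 4:p first → 252 extensions
total linear extensions = 630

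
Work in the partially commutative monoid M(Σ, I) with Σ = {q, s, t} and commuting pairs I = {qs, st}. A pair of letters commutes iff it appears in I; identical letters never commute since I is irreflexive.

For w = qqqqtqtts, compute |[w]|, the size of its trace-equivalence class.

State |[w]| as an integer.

9

#0=q has no predecessor
#1=q depends on [0:q]
#2=q depends on [1:q]
#3=q depends on [2:q]
#4=t depends on [3:q]
#5=q depends on [4:t]
#6=t depends on [5:q]
#7=t depends on [6:t]
#8=s has no predecessor
sources: [0:q, 8:s]
N(rest) = Σ N(rest − s) over sources s of rest; N(one piece) = 1:
  size 1 → [7]=1  [8]=1
  size 2 → [6,7]=1  [7,8]=2
  size 3 → [5,6,7]=1  [6,7,8]=3
  size 4 → [4,5,6,7]=1  [5,6,7,8]=4
  size 5 → [3,4,5,6,7]=1  [4,5,6,7,8]=5
  size 6 → [2,3,4,5,6,7]=1  [3,4,5,6,7,8]=6
  size 7 → [1,2,3,4,5,6,7]=1  [2,3,4,5,6,7,8]=7
  first=0(q) contributes 8
  first=8(s) contributes 1
|[w]| = 9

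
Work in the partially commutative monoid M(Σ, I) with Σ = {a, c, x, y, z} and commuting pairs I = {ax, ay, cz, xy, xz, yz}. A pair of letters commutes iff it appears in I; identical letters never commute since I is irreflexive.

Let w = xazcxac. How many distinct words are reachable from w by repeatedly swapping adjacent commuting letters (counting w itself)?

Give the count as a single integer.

piece 0:x — minimal
piece 1:a — minimal
piece 2:z rests on {1:a}
piece 3:c rests on {0:x, 1:a}
piece 4:x rests on {3:c}
piece 5:a rests on {2:z, 3:c}
piece 6:c rests on {4:x, 5:a}
minimal pieces: {0:x, 1:a}
ways to finish when only these pieces remain (= sum over removing one remaining piece with nothing left below it):
  1 left: {6}→1
  2 left: {4,6}→1  {5,6}→1
  3 left: {2,5,6}→1  {4,5,6}→2
  4 left: {2,4,5,6}→3  {3,4,5,6}→2
  5 left: {0,3,4,5,6}→2  {2,3,4,5,6}→5
  placing 0:x first → 5 extensions
  placing 1:a first → 7 extensions
total linear extensions = 12

12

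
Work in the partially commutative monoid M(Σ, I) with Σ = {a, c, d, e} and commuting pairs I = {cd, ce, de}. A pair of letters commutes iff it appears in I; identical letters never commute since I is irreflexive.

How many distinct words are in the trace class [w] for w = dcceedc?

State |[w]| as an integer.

210

#0=d has no predecessor
#1=c has no predecessor
#2=c depends on [1:c]
#3=e has no predecessor
#4=e depends on [3:e]
#5=d depends on [0:d]
#6=c depends on [2:c]
sources: [0:d, 1:c, 3:e]
N(rest) = Σ N(rest − s) over sources s of rest; N(one piece) = 1:
  size 1 → [4]=1  [5]=1  [6]=1
  size 2 → [0,5]=1  [2,6]=1  [3,4]=1  [4,5]=2  [4,6]=2  [5,6]=2
  size 3 → [0,4,5]=3  [0,5,6]=3  [1,2,6]=1  [2,4,6]=3  [2,5,6]=3  [3,4,5]=3  [3,4,6]=3  [4,5,6]=6
  size 4 → [0,2,5,6]=6  [0,3,4,5]=6  [0,4,5,6]=12  [1,2,4,6]=4  [1,2,5,6]=4  [2,3,4,6]=6  [2,4,5,6]=12  [3,4,5,6]=12
  size 5 → [0,1,2,5,6]=10  [0,2,4,5,6]=30  [0,3,4,5,6]=30  [1,2,3,4,6]=10  [1,2,4,5,6]=20  [2,3,4,5,6]=30
  first=0(d) contributes 60
  first=1(c) contributes 90
  first=3(e) contributes 60
|[w]| = 210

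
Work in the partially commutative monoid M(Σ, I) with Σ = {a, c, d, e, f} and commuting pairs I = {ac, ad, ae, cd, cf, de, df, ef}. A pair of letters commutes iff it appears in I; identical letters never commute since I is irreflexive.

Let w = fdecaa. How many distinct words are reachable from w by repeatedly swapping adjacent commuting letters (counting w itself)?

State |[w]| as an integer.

piece 0:f — minimal
piece 1:d — minimal
piece 2:e — minimal
piece 3:c rests on {2:e}
piece 4:a rests on {0:f}
piece 5:a rests on {4:a}
minimal pieces: {0:f, 1:d, 2:e}
ways to finish when only these pieces remain (= sum over removing one remaining piece with nothing left below it):
  1 left: {1}→1  {3}→1  {5}→1
  2 left: {1,3}→2  {1,5}→2  {2,3}→1  {3,5}→2  {4,5}→1
  3 left: {0,4,5}→1  {1,2,3}→3  {1,3,5}→6  {1,4,5}→3  {2,3,5}→3  {3,4,5}→3
  4 left: {0,1,4,5}→4  {0,3,4,5}→4  {1,2,3,5}→12  {1,3,4,5}→12  {2,3,4,5}→6
  placing 0:f first → 30 extensions
  placing 1:d first → 10 extensions
  placing 2:e first → 20 extensions
total linear extensions = 60

60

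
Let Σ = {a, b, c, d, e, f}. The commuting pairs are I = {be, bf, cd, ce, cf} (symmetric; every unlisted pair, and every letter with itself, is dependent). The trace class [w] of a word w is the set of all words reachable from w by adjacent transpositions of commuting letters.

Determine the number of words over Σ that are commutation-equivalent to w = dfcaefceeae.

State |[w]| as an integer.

15

0(d) covers ∅
1(f) covers 0:d
2(c) covers ∅
3(a) covers 1:f, 2:c
4(e) covers 3:a
5(f) covers 4:e
6(c) covers 3:a
7(e) covers 5:f
8(e) covers 7:e
9(a) covers 6:c, 8:e
10(e) covers 9:a
floor of heap: 0:d, 2:c
completions by unplaced set U, small U first (add the entries for U minus each lowest piece of U):
  |U|=1: {10}:1
  |U|=2: {9,10}:1
  |U|=3: {6,9,10}:1  {8,9,10}:1
  |U|=4: {6,8,9,10}:2  {7,8,9,10}:1
  |U|=5: {5,7,8,9,10}:1  {6,7,8,9,10}:3
  |U|=6: {4,5,7,8,9,10}:1  {5,6,7,8,9,10}:4
  |U|=7: {4,5,6,7,8,9,10}:5
  |U|=8: {3,4,5,6,7,8,9,10}:5
  |U|=9: {1,3,4,5,6,7,8,9,10}:5  {2,3,4,5,6,7,8,9,10}:5
  start at 0(d): 10
  start at 2(c): 5
sum over floor = 15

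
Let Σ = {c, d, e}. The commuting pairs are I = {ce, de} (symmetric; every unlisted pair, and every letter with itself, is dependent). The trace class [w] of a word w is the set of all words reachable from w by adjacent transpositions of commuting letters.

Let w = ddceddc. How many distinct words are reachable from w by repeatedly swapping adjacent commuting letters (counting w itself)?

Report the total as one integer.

7

0(d) covers ∅
1(d) covers 0:d
2(c) covers 1:d
3(e) covers ∅
4(d) covers 2:c
5(d) covers 4:d
6(c) covers 5:d
floor of heap: 0:d, 3:e
completions by unplaced set U, small U first (add the entries for U minus each lowest piece of U):
  |U|=1: {3}:1  {6}:1
  |U|=2: {3,6}:2  {5,6}:1
  |U|=3: {3,5,6}:3  {4,5,6}:1
  |U|=4: {2,4,5,6}:1  {3,4,5,6}:4
  |U|=5: {1,2,4,5,6}:1  {2,3,4,5,6}:5
  start at 0(d): 6
  start at 3(e): 1
sum over floor = 7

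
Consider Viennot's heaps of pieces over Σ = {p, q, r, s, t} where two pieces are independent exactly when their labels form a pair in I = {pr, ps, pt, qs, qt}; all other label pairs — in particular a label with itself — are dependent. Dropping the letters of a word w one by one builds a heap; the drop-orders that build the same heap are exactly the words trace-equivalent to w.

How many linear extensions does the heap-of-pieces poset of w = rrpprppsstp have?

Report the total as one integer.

drop 0:r onto floor
drop 1:r onto {0:r}
drop 2:p onto floor
drop 3:p onto {2:p}
drop 4:r onto {1:r}
drop 5:p onto {3:p}
drop 6:p onto {5:p}
drop 7:s onto {4:r}
drop 8:s onto {7:s}
drop 9:t onto {8:s}
drop 10:p onto {6:p}
ground layer = {0:r, 2:p}
drop-orders for the pieces not yet dropped (sum over which currently-grounded one goes next):
  1 to go: {9} 1  {10} 1
  2 to go: {6,10} 1  {8,9} 1  {9,10} 2
  3 to go: {5,6,10} 1  {6,9,10} 3  {7,8,9} 1  {8,9,10} 3
  4 to go: {3,5,6,10} 1  {4,7,8,9} 1  {5,6,9,10} 4  {6,8,9,10} 6  {7,8,9,10} 4
  5 to go: {1,4,7,8,9} 1  {2,3,5,6,10} 1  {3,5,6,9,10} 5  {4,7,8,9,10} 5  {5,6,8,9,10} 10  {6,7,8,9,10} 10
  6 to go: {0,1,4,7,8,9} 1  {1,4,7,8,9,10} 6  {2,3,5,6,9,10} 6  {3,5,6,8,9,10} 15  {4,6,7,8,9,10} 15  {5,6,7,8,9,10} 20
  7 to go: {0,1,4,7,8,9,10} 7  {1,4,6,7,8,9,10} 21  {2,3,5,6,8,9,10} 21  {3,5,6,7,8,9,10} 35  {4,5,6,7,8,9,10} 35
  8 to go: {0,1,4,6,7,8,9,10} 28  {1,4,5,6,7,8,9,10} 56  {2,3,5,6,7,8,9,10} 56  {3,4,5,6,7,8,9,10} 70
  9 to go: {0,1,4,5,6,7,8,9,10} 84  {1,3,4,5,6,7,8,9,10} 126  {2,3,4,5,6,7,8,9,10} 126
  if 0:r drops first: 252 orders
  if 2:p drops first: 210 orders
heap linearizations: 462

462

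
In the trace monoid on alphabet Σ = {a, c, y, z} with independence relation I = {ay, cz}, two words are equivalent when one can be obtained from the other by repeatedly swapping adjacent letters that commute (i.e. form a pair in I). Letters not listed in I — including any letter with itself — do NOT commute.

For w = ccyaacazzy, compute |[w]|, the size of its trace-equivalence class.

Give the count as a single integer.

0(c) covers ∅
1(c) covers 0:c
2(y) covers 1:c
3(a) covers 1:c
4(a) covers 3:a
5(c) covers 2:y, 4:a
6(a) covers 5:c
7(z) covers 6:a
8(z) covers 7:z
9(y) covers 8:z
floor of heap: 0:c
completions by unplaced set U, small U first (add the entries for U minus each lowest piece of U):
  |U|=1: {9}:1
  |U|=2: {8,9}:1
  |U|=3: {7,8,9}:1
  |U|=4: {6,7,8,9}:1
  |U|=5: {5,6,7,8,9}:1
  |U|=6: {2,5,6,7,8,9}:1  {4,5,6,7,8,9}:1
  |U|=7: {2,4,5,6,7,8,9}:2  {3,4,5,6,7,8,9}:1
  |U|=8: {2,3,4,5,6,7,8,9}:3
  start at 0(c): 3

3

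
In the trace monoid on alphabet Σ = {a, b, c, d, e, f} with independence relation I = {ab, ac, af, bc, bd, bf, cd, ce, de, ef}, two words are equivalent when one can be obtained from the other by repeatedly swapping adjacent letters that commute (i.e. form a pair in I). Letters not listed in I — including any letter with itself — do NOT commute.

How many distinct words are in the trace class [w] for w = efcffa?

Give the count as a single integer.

15

#0=e has no predecessor
#1=f has no predecessor
#2=c depends on [1:f]
#3=f depends on [2:c]
#4=f depends on [3:f]
#5=a depends on [0:e]
sources: [0:e, 1:f]
N(rest) = Σ N(rest − s) over sources s of rest; N(one piece) = 1:
  size 1 → [4]=1  [5]=1
  size 2 → [0,5]=1  [3,4]=1  [4,5]=2
  size 3 → [0,4,5]=3  [2,3,4]=1  [3,4,5]=3
  size 4 → [0,3,4,5]=6  [1,2,3,4]=1  [2,3,4,5]=4
  first=0(e) contributes 5
  first=1(f) contributes 10
|[w]| = 15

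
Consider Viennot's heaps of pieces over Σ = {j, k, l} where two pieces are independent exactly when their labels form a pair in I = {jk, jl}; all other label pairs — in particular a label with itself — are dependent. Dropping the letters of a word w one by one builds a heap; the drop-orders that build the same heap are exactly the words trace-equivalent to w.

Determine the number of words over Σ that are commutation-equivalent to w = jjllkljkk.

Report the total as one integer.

84

0(j) covers ∅
1(j) covers 0:j
2(l) covers ∅
3(l) covers 2:l
4(k) covers 3:l
5(l) covers 4:k
6(j) covers 1:j
7(k) covers 5:l
8(k) covers 7:k
floor of heap: 0:j, 2:l
completions by unplaced set U, small U first (add the entries for U minus each lowest piece of U):
  |U|=1: {6}:1  {8}:1
  |U|=2: {1,6}:1  {6,8}:2  {7,8}:1
  |U|=3: {0,1,6}:1  {1,6,8}:3  {5,7,8}:1  {6,7,8}:3
  |U|=4: {0,1,6,8}:4  {1,6,7,8}:6  {4,5,7,8}:1  {5,6,7,8}:4
  |U|=5: {0,1,6,7,8}:10  {1,5,6,7,8}:10  {3,4,5,7,8}:1  {4,5,6,7,8}:5
  |U|=6: {0,1,5,6,7,8}:20  {1,4,5,6,7,8}:15  {2,3,4,5,7,8}:1  {3,4,5,6,7,8}:6
  |U|=7: {0,1,4,5,6,7,8}:35  {1,3,4,5,6,7,8}:21  {2,3,4,5,6,7,8}:7
  start at 0(j): 28
  start at 2(l): 56
sum over floor = 84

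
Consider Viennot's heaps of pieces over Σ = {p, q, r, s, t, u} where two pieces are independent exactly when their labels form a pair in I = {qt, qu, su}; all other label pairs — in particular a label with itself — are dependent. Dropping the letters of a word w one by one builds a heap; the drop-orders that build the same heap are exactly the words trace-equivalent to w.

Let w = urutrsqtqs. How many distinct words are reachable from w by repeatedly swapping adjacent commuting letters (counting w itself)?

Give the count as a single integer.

piece 0:u — minimal
piece 1:r rests on {0:u}
piece 2:u rests on {1:r}
piece 3:t rests on {2:u}
piece 4:r rests on {3:t}
piece 5:s rests on {4:r}
piece 6:q rests on {5:s}
piece 7:t rests on {5:s}
piece 8:q rests on {6:q}
piece 9:s rests on {7:t, 8:q}
minimal pieces: {0:u}
ways to finish when only these pieces remain (= sum over removing one remaining piece with nothing left below it):
  1 left: {9}→1
  2 left: {7,9}→1  {8,9}→1
  3 left: {6,8,9}→1  {7,8,9}→2
  4 left: {6,7,8,9}→3
  5 left: {5,6,7,8,9}→3
  6 left: {4,5,6,7,8,9}→3
  7 left: {3,4,5,6,7,8,9}→3
  8 left: {2,3,4,5,6,7,8,9}→3
  placing 0:u first → 3 extensions

3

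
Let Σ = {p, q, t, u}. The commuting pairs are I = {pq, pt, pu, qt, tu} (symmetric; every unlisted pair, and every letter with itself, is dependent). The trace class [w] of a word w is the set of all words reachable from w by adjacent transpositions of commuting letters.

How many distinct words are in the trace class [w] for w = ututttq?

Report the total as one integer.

piece 0:u — minimal
piece 1:t — minimal
piece 2:u rests on {0:u}
piece 3:t rests on {1:t}
piece 4:t rests on {3:t}
piece 5:t rests on {4:t}
piece 6:q rests on {2:u}
minimal pieces: {0:u, 1:t}
ways to finish when only these pieces remain (= sum over removing one remaining piece with nothing left below it):
  1 left: {5}→1  {6}→1
  2 left: {2,6}→1  {4,5}→1  {5,6}→2
  3 left: {0,2,6}→1  {2,5,6}→3  {3,4,5}→1  {4,5,6}→3
  4 left: {0,2,5,6}→4  {1,3,4,5}→1  {2,4,5,6}→6  {3,4,5,6}→4
  5 left: {0,2,4,5,6}→10  {1,3,4,5,6}→5  {2,3,4,5,6}→10
  placing 0:u first → 15 extensions
  placing 1:t first → 20 extensions
total linear extensions = 35

35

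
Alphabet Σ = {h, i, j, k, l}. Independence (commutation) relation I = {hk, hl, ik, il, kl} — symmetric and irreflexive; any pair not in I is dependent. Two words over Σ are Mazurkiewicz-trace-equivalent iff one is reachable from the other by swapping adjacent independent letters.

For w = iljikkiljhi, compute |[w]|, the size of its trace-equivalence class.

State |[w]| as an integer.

60

piece 0:i — minimal
piece 1:l — minimal
piece 2:j rests on {0:i, 1:l}
piece 3:i rests on {2:j}
piece 4:k rests on {2:j}
piece 5:k rests on {4:k}
piece 6:i rests on {3:i}
piece 7:l rests on {2:j}
piece 8:j rests on {5:k, 6:i, 7:l}
piece 9:h rests on {8:j}
piece 10:i rests on {9:h}
minimal pieces: {0:i, 1:l}
ways to finish when only these pieces remain (= sum over removing one remaining piece with nothing left below it):
  1 left: {10}→1
  2 left: {9,10}→1
  3 left: {8,9,10}→1
  4 left: {5,8,9,10}→1  {6,8,9,10}→1  {7,8,9,10}→1
  5 left: {3,6,8,9,10}→1  {4,5,8,9,10}→1  {5,6,8,9,10}→2  {5,7,8,9,10}→2  {6,7,8,9,10}→2
  6 left: {3,5,6,8,9,10}→3  {3,6,7,8,9,10}→3  {4,5,6,8,9,10}→3  {4,5,7,8,9,10}→3  {5,6,7,8,9,10}→6
  7 left: {3,4,5,6,8,9,10}→6  {3,5,6,7,8,9,10}→12  {4,5,6,7,8,9,10}→12
  8 left: {3,4,5,6,7,8,9,10}→30
  9 left: {2,3,4,5,6,7,8,9,10}→30
  placing 0:i first → 30 extensions
  placing 1:l first → 30 extensions
total linear extensions = 60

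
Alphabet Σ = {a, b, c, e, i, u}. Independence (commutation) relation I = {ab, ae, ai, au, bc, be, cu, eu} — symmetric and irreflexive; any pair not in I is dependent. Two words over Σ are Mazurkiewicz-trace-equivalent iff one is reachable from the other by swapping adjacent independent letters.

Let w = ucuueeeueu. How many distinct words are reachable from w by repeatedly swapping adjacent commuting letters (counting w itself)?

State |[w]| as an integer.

252

drop 0:u onto floor
drop 1:c onto floor
drop 2:u onto {0:u}
drop 3:u onto {2:u}
drop 4:e onto {1:c}
drop 5:e onto {4:e}
drop 6:e onto {5:e}
drop 7:u onto {3:u}
drop 8:e onto {6:e}
drop 9:u onto {7:u}
ground layer = {0:u, 1:c}
drop-orders for the pieces not yet dropped (sum over which currently-grounded one goes next):
  1 to go: {8} 1  {9} 1
  2 to go: {6,8} 1  {7,9} 1  {8,9} 2
  3 to go: {3,7,9} 1  {5,6,8} 1  {6,8,9} 3  {7,8,9} 3
  4 to go: {2,3,7,9} 1  {3,7,8,9} 4  {4,5,6,8} 1  {5,6,8,9} 4  {6,7,8,9} 6
  5 to go: {0,2,3,7,9} 1  {1,4,5,6,8} 1  {2,3,7,8,9} 5  {3,6,7,8,9} 10  {4,5,6,8,9} 5  {5,6,7,8,9} 10
  6 to go: {0,2,3,7,8,9} 6  {1,4,5,6,8,9} 6  {2,3,6,7,8,9} 15  {3,5,6,7,8,9} 20  {4,5,6,7,8,9} 15
  7 to go: {0,2,3,6,7,8,9} 21  {1,4,5,6,7,8,9} 21  {2,3,5,6,7,8,9} 35  {3,4,5,6,7,8,9} 35
  8 to go: {0,2,3,5,6,7,8,9} 56  {1,3,4,5,6,7,8,9} 56  {2,3,4,5,6,7,8,9} 70
  if 0:u drops first: 126 orders
  if 1:c drops first: 126 orders
heap linearizations: 252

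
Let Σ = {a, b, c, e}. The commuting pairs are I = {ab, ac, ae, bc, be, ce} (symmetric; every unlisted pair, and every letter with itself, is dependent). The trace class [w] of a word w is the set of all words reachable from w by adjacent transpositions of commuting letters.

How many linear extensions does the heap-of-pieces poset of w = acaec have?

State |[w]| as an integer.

30

0(a) covers ∅
1(c) covers ∅
2(a) covers 0:a
3(e) covers ∅
4(c) covers 1:c
floor of heap: 0:a, 1:c, 3:e
completions by unplaced set U, small U first (add the entries for U minus each lowest piece of U):
  |U|=1: {2}:1  {3}:1  {4}:1
  |U|=2: {0,2}:1  {1,4}:1  {2,3}:2  {2,4}:2  {3,4}:2
  |U|=3: {0,2,3}:3  {0,2,4}:3  {1,2,4}:3  {1,3,4}:3  {2,3,4}:6
  start at 0(a): 12
  start at 1(c): 12
  start at 3(e): 6
sum over floor = 30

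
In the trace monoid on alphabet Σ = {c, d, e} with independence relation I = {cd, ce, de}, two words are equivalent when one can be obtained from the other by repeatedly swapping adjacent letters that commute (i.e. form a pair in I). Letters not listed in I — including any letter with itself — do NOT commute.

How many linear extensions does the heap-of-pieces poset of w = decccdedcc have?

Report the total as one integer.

2520

drop 0:d onto floor
drop 1:e onto floor
drop 2:c onto floor
drop 3:c onto {2:c}
drop 4:c onto {3:c}
drop 5:d onto {0:d}
drop 6:e onto {1:e}
drop 7:d onto {5:d}
drop 8:c onto {4:c}
drop 9:c onto {8:c}
ground layer = {0:d, 1:e, 2:c}
drop-orders for the pieces not yet dropped (sum over which currently-grounded one goes next):
  1 to go: {6} 1  {7} 1  {9} 1
  2 to go: {1,6} 1  {5,7} 1  {6,7} 2  {6,9} 2  {7,9} 2  {8,9} 1
  3 to go: {0,5,7} 1  {1,6,7} 3  {1,6,9} 3  {4,8,9} 1  {5,6,7} 3  {5,7,9} 3  {6,7,9} 6  {6,8,9} 3  {7,8,9} 3
  4 to go: {0,5,6,7} 4  {0,5,7,9} 4  {1,5,6,7} 6  {1,6,7,9} 12  {1,6,8,9} 6  {3,4,8,9} 1  {4,6,8,9} 4  {4,7,8,9} 4  {5,6,7,9} 12  {5,7,8,9} 6  {6,7,8,9} 12
  5 to go: {0,1,5,6,7} 10  {0,5,6,7,9} 20  {0,5,7,8,9} 10  {1,4,6,8,9} 10  {1,5,6,7,9} 30  {1,6,7,8,9} 30  {2,3,4,8,9} 1  {3,4,6,8,9} 5  {3,4,7,8,9} 5  {4,5,7,8,9} 10  {4,6,7,8,9} 20  {5,6,7,8,9} 30
  6 to go: {0,1,5,6,7,9} 60  {0,4,5,7,8,9} 20  {0,5,6,7,8,9} 60  {1,3,4,6,8,9} 15  {1,4,6,7,8,9} 60  {1,5,6,7,8,9} 90  {2,3,4,6,8,9} 6  {2,3,4,7,8,9} 6  {3,4,5,7,8,9} 15  {3,4,6,7,8,9} 30  {4,5,6,7,8,9} 60
  7 to go: {0,1,5,6,7,8,9} 210  {0,3,4,5,7,8,9} 35  {0,4,5,6,7,8,9} 140  {1,2,3,4,6,8,9} 21  {1,3,4,6,7,8,9} 105  {1,4,5,6,7,8,9} 210  {2,3,4,5,7,8,9} 21  {2,3,4,6,7,8,9} 42  {3,4,5,6,7,8,9} 105
  8 to go: {0,1,4,5,6,7,8,9} 560  {0,2,3,4,5,7,8,9} 56  {0,3,4,5,6,7,8,9} 280  {1,2,3,4,6,7,8,9} 168  {1,3,4,5,6,7,8,9} 420  {2,3,4,5,6,7,8,9} 168
  if 0:d drops first: 756 orders
  if 1:e drops first: 504 orders
  if 2:c drops first: 1260 orders
heap linearizations: 2520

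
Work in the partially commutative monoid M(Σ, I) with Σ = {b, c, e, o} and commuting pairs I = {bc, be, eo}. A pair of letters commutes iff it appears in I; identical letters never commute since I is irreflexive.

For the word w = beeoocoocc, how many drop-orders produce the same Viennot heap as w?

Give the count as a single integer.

10

drop 0:b onto floor
drop 1:e onto floor
drop 2:e onto {1:e}
drop 3:o onto {0:b}
drop 4:o onto {3:o}
drop 5:c onto {2:e, 4:o}
drop 6:o onto {5:c}
drop 7:o onto {6:o}
drop 8:c onto {7:o}
drop 9:c onto {8:c}
ground layer = {0:b, 1:e}
drop-orders for the pieces not yet dropped (sum over which currently-grounded one goes next):
  1 to go: {9} 1
  2 to go: {8,9} 1
  3 to go: {7,8,9} 1
  4 to go: {6,7,8,9} 1
  5 to go: {5,6,7,8,9} 1
  6 to go: {2,5,6,7,8,9} 1  {4,5,6,7,8,9} 1
  7 to go: {1,2,5,6,7,8,9} 1  {2,4,5,6,7,8,9} 2  {3,4,5,6,7,8,9} 1
  8 to go: {0,3,4,5,6,7,8,9} 1  {1,2,4,5,6,7,8,9} 3  {2,3,4,5,6,7,8,9} 3
  if 0:b drops first: 6 orders
  if 1:e drops first: 4 orders
heap linearizations: 10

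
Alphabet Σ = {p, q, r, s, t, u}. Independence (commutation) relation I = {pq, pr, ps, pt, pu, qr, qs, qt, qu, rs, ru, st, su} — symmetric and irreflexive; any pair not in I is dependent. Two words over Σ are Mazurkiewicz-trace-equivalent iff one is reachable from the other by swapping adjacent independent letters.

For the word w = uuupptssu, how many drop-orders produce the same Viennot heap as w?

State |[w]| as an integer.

756

drop 0:u onto floor
drop 1:u onto {0:u}
drop 2:u onto {1:u}
drop 3:p onto floor
drop 4:p onto {3:p}
drop 5:t onto {2:u}
drop 6:s onto floor
drop 7:s onto {6:s}
drop 8:u onto {5:t}
ground layer = {0:u, 3:p, 6:s}
drop-orders for the pieces not yet dropped (sum over which currently-grounded one goes next):
  1 to go: {4} 1  {7} 1  {8} 1
  2 to go: {3,4} 1  {4,7} 2  {4,8} 2  {5,8} 1  {6,7} 1  {7,8} 2
  3 to go: {2,5,8} 1  {3,4,7} 3  {3,4,8} 3  {4,5,8} 3  {4,6,7} 3  {4,7,8} 6  {5,7,8} 3  {6,7,8} 3
  4 to go: {1,2,5,8} 1  {2,4,5,8} 4  {2,5,7,8} 4  {3,4,5,8} 6  {3,4,6,7} 6  {3,4,7,8} 12  {4,5,7,8} 12  {4,6,7,8} 12  {5,6,7,8} 6
  5 to go: {0,1,2,5,8} 1  {1,2,4,5,8} 5  {1,2,5,7,8} 5  {2,3,4,5,8} 10  {2,4,5,7,8} 20  {2,5,6,7,8} 10  {3,4,5,7,8} 30  {3,4,6,7,8} 30  {4,5,6,7,8} 30
  6 to go: {0,1,2,4,5,8} 6  {0,1,2,5,7,8} 6  {1,2,3,4,5,8} 15  {1,2,4,5,7,8} 30  {1,2,5,6,7,8} 15  {2,3,4,5,7,8} 60  {2,4,5,6,7,8} 60  {3,4,5,6,7,8} 90
  7 to go: {0,1,2,3,4,5,8} 21  {0,1,2,4,5,7,8} 42  {0,1,2,5,6,7,8} 21  {1,2,3,4,5,7,8} 105  {1,2,4,5,6,7,8} 105  {2,3,4,5,6,7,8} 210
  if 0:u drops first: 420 orders
  if 3:p drops first: 168 orders
  if 6:s drops first: 168 orders
heap linearizations: 756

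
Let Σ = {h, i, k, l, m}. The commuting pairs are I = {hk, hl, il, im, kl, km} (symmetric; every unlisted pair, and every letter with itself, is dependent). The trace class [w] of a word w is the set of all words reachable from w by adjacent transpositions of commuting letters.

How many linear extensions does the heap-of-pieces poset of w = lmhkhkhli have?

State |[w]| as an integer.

piece 0:l — minimal
piece 1:m rests on {0:l}
piece 2:h rests on {1:m}
piece 3:k — minimal
piece 4:h rests on {2:h}
piece 5:k rests on {3:k}
piece 6:h rests on {4:h}
piece 7:l rests on {1:m}
piece 8:i rests on {5:k, 6:h}
minimal pieces: {0:l, 3:k}
ways to finish when only these pieces remain (= sum over removing one remaining piece with nothing left below it):
  1 left: {7}→1  {8}→1
  2 left: {5,8}→1  {6,8}→1  {7,8}→2
  3 left: {3,5,8}→1  {4,6,8}→1  {5,6,8}→2  {5,7,8}→3  {6,7,8}→3
  4 left: {2,4,6,8}→1  {3,5,6,8}→3  {3,5,7,8}→4  {4,5,6,8}→3  {4,6,7,8}→4  {5,6,7,8}→8
  5 left: {2,4,5,6,8}→4  {2,4,6,7,8}→5  {3,4,5,6,8}→6  {3,5,6,7,8}→15  {4,5,6,7,8}→15
  6 left: {1,2,4,6,7,8}→5  {2,3,4,5,6,8}→10  {2,4,5,6,7,8}→24  {3,4,5,6,7,8}→36
  7 left: {0,1,2,4,6,7,8}→5  {1,2,4,5,6,7,8}→29  {2,3,4,5,6,7,8}→70
  placing 0:l first → 99 extensions
  placing 3:k first → 34 extensions
total linear extensions = 133

133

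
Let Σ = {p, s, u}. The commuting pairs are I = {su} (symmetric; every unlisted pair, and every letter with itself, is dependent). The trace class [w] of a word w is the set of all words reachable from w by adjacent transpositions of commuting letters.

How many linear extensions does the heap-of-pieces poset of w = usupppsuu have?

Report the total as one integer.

piece 0:u — minimal
piece 1:s — minimal
piece 2:u rests on {0:u}
piece 3:p rests on {1:s, 2:u}
piece 4:p rests on {3:p}
piece 5:p rests on {4:p}
piece 6:s rests on {5:p}
piece 7:u rests on {5:p}
piece 8:u rests on {7:u}
minimal pieces: {0:u, 1:s}
ways to finish when only these pieces remain (= sum over removing one remaining piece with nothing left below it):
  1 left: {6}→1  {8}→1
  2 left: {6,8}→2  {7,8}→1
  3 left: {6,7,8}→3
  4 left: {5,6,7,8}→3
  5 left: {4,5,6,7,8}→3
  6 left: {3,4,5,6,7,8}→3
  7 left: {1,3,4,5,6,7,8}→3  {2,3,4,5,6,7,8}→3
  placing 0:u first → 6 extensions
  placing 1:s first → 3 extensions
total linear extensions = 9

9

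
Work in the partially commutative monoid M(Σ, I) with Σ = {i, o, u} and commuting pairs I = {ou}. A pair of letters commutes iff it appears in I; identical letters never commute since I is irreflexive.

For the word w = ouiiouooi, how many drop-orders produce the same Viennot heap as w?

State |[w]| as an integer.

#0=o has no predecessor
#1=u has no predecessor
#2=i depends on [0:o, 1:u]
#3=i depends on [2:i]
#4=o depends on [3:i]
#5=u depends on [3:i]
#6=o depends on [4:o]
#7=o depends on [6:o]
#8=i depends on [5:u, 7:o]
sources: [0:o, 1:u]
N(rest) = Σ N(rest − s) over sources s of rest; N(one piece) = 1:
  size 1 → [8]=1
  size 2 → [5,8]=1  [7,8]=1
  size 3 → [5,7,8]=2  [6,7,8]=1
  size 4 → [4,6,7,8]=1  [5,6,7,8]=3
  size 5 → [4,5,6,7,8]=4
  size 6 → [3,4,5,6,7,8]=4
  size 7 → [2,3,4,5,6,7,8]=4
  first=0(o) contributes 4
  first=1(u) contributes 4
|[w]| = 8

8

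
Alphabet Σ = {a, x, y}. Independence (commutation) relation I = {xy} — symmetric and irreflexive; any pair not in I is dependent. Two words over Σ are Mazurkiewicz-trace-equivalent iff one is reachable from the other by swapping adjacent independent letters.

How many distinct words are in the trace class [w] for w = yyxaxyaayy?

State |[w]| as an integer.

6

0(y) covers ∅
1(y) covers 0:y
2(x) covers ∅
3(a) covers 1:y, 2:x
4(x) covers 3:a
5(y) covers 3:a
6(a) covers 4:x, 5:y
7(a) covers 6:a
8(y) covers 7:a
9(y) covers 8:y
floor of heap: 0:y, 2:x
completions by unplaced set U, small U first (add the entries for U minus each lowest piece of U):
  |U|=1: {9}:1
  |U|=2: {8,9}:1
  |U|=3: {7,8,9}:1
  |U|=4: {6,7,8,9}:1
  |U|=5: {4,6,7,8,9}:1  {5,6,7,8,9}:1
  |U|=6: {4,5,6,7,8,9}:2
  |U|=7: {3,4,5,6,7,8,9}:2
  |U|=8: {1,3,4,5,6,7,8,9}:2  {2,3,4,5,6,7,8,9}:2
  start at 0(y): 4
  start at 2(x): 2
sum over floor = 6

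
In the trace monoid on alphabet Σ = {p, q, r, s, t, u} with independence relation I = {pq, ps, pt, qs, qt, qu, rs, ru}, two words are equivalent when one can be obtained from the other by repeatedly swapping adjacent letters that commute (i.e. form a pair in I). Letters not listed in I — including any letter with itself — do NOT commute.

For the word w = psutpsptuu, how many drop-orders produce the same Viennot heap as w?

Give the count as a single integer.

drop 0:p onto floor
drop 1:s onto floor
drop 2:u onto {0:p, 1:s}
drop 3:t onto {2:u}
drop 4:p onto {2:u}
drop 5:s onto {3:t}
drop 6:p onto {4:p}
drop 7:t onto {5:s}
drop 8:u onto {6:p, 7:t}
drop 9:u onto {8:u}
ground layer = {0:p, 1:s}
drop-orders for the pieces not yet dropped (sum over which currently-grounded one goes next):
  1 to go: {9} 1
  2 to go: {8,9} 1
  3 to go: {6,8,9} 1  {7,8,9} 1
  4 to go: {4,6,8,9} 1  {5,7,8,9} 1  {6,7,8,9} 2
  5 to go: {3,5,7,8,9} 1  {4,6,7,8,9} 3  {5,6,7,8,9} 3
  6 to go: {3,5,6,7,8,9} 4  {4,5,6,7,8,9} 6
  7 to go: {3,4,5,6,7,8,9} 10
  8 to go: {2,3,4,5,6,7,8,9} 10
  if 0:p drops first: 10 orders
  if 1:s drops first: 10 orders
heap linearizations: 20

20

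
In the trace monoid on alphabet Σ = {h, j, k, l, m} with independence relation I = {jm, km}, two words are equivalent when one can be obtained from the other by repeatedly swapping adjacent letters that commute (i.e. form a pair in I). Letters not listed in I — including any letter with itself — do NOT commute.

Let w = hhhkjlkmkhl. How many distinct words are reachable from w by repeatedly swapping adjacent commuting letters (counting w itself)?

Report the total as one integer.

drop 0:h onto floor
drop 1:h onto {0:h}
drop 2:h onto {1:h}
drop 3:k onto {2:h}
drop 4:j onto {3:k}
drop 5:l onto {4:j}
drop 6:k onto {5:l}
drop 7:m onto {5:l}
drop 8:k onto {6:k}
drop 9:h onto {7:m, 8:k}
drop 10:l onto {9:h}
ground layer = {0:h}
drop-orders for the pieces not yet dropped (sum over which currently-grounded one goes next):
  1 to go: {10} 1
  2 to go: {9,10} 1
  3 to go: {7,9,10} 1  {8,9,10} 1
  4 to go: {6,8,9,10} 1  {7,8,9,10} 2
  5 to go: {6,7,8,9,10} 3
  6 to go: {5,6,7,8,9,10} 3
  7 to go: {4,5,6,7,8,9,10} 3
  8 to go: {3,4,5,6,7,8,9,10} 3
  9 to go: {2,3,4,5,6,7,8,9,10} 3
  if 0:h drops first: 3 orders

3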